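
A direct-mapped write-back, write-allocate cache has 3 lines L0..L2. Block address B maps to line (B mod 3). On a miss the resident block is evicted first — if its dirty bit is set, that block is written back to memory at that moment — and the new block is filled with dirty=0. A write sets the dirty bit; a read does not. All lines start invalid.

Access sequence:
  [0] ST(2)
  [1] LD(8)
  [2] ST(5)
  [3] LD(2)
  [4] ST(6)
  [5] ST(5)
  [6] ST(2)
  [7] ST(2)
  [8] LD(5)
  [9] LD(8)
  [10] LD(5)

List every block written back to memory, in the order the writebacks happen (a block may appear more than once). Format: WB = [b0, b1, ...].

  0 | W B2 → L2 miss [D]
  1 | R B8 → L2 miss wb→B2 [-]
  2 | W B5 → L2 miss [D]
  3 | R B2 → L2 miss wb→B5 [-]
  4 | W B6 → L0 miss [D]
  5 | W B5 → L2 miss [D]
  6 | W B2 → L2 miss wb→B5 [D]
  7 | W B2 → L2 hit [D]
  8 | R B5 → L2 miss wb→B2 [-]
  9 | R B8 → L2 miss [-]
  10 | R B5 → L2 miss [-]

WB = [2, 5, 5, 2]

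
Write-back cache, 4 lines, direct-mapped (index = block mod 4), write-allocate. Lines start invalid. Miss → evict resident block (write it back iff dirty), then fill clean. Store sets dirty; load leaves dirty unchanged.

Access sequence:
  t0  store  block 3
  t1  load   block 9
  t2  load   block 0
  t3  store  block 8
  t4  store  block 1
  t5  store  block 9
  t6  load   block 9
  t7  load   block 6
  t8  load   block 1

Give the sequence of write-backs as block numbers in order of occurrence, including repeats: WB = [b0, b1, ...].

0: W B3 -> L3 miss  d=D]
1: R B9 -> L1 miss  d=-]
2: R B0 -> L0 miss  d=-]
3: W B8 -> L0 miss  d=D]
4: W B1 -> L1 miss  d=D]
5: W B9 -> L1 miss wb->B1  d=D]
6: R B9 -> L1 hit  d=D]
7: R B6 -> L2 miss  d=-]
8: R B1 -> L1 miss wb->B9  d=-]

WB = [1, 9]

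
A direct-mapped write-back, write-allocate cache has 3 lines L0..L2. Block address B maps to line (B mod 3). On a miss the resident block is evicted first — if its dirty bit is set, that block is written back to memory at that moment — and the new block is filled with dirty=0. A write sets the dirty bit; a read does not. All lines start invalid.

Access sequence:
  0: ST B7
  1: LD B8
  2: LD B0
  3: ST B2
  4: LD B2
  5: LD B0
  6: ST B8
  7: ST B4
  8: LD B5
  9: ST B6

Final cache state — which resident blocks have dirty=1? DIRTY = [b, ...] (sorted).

0: W B7 → L1 miss [D]
1: R B8 → L2 miss [-]
2: R B0 → L0 miss [-]
3: W B2 → L2 miss [D]
4: R B2 → L2 hit [D]
5: R B0 → L0 hit [-]
6: W B8 → L2 miss wb→B2 [D]
7: W B4 → L1 miss wb→B7 [D]
8: R B5 → L2 miss wb→B8 [-]
9: W B6 → L0 miss [D]

DIRTY = [4, 6]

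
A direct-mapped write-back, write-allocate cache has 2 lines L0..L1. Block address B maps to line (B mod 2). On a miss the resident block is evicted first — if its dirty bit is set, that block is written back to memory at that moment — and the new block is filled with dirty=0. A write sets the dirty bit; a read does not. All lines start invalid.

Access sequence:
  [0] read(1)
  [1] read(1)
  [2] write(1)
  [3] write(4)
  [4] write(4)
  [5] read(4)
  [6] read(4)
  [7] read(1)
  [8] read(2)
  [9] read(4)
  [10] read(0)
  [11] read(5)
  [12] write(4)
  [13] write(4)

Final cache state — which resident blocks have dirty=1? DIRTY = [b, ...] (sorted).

DIRTY = [4]

  0 | R B1 → L1 miss [-]
  1 | R B1 → L1 hit [-]
  2 | W B1 → L1 hit [D]
  3 | W B4 → L0 miss [D]
  4 | W B4 → L0 hit [D]
  5 | R B4 → L0 hit [D]
  6 | R B4 → L0 hit [D]
  7 | R B1 → L1 hit [D]
  8 | R B2 → L0 miss wb→B4 [-]
  9 | R B4 → L0 miss [-]
  10 | R B0 → L0 miss [-]
  11 | R B5 → L1 miss wb→B1 [-]
  12 | W B4 → L0 miss [D]
  13 | W B4 → L0 hit [D]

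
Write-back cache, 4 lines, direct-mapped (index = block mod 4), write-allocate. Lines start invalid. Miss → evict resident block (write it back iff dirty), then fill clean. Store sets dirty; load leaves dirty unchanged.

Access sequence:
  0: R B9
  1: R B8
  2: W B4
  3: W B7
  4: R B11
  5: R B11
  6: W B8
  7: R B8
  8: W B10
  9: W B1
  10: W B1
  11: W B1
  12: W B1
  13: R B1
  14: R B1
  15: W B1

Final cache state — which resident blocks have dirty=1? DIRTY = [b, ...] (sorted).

DIRTY = [1, 8, 10]

0: R B9 → L1 miss [-]
1: R B8 → L0 miss [-]
2: W B4 → L0 miss [D]
3: W B7 → L3 miss [D]
4: R B11 → L3 miss wb→B7 [-]
5: R B11 → L3 hit [-]
6: W B8 → L0 miss wb→B4 [D]
7: R B8 → L0 hit [D]
8: W B10 → L2 miss [D]
9: W B1 → L1 miss [D]
10: W B1 → L1 hit [D]
11: W B1 → L1 hit [D]
12: W B1 → L1 hit [D]
13: R B1 → L1 hit [D]
14: R B1 → L1 hit [D]
15: W B1 → L1 hit [D]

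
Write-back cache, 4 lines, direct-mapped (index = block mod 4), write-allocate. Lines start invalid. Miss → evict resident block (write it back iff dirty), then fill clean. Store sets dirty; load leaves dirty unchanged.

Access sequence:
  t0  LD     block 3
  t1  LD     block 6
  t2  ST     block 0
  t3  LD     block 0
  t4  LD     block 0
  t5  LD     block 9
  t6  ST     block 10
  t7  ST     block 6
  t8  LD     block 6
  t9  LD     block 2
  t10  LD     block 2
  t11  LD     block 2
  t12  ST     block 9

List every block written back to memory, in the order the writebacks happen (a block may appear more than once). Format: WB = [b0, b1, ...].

WB = [10, 6]

  0 | R B3 → L3 miss [-]
  1 | R B6 → L2 miss [-]
  2 | W B0 → L0 miss [D]
  3 | R B0 → L0 hit [D]
  4 | R B0 → L0 hit [D]
  5 | R B9 → L1 miss [-]
  6 | W B10 → L2 miss [D]
  7 | W B6 → L2 miss wb→B10 [D]
  8 | R B6 → L2 hit [D]
  9 | R B2 → L2 miss wb→B6 [-]
  10 | R B2 → L2 hit [-]
  11 | R B2 → L2 hit [-]
  12 | W B9 → L1 hit [D]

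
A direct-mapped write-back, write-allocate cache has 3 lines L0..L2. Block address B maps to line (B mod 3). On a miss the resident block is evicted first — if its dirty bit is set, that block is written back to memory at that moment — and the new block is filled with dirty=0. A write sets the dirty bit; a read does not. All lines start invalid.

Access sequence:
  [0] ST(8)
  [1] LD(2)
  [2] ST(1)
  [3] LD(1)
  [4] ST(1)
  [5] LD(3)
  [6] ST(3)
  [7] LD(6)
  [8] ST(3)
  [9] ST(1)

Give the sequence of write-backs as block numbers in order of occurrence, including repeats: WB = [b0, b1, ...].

WB = [8, 3]

0: W B8 → L2 miss [D]
1: R B2 → L2 miss wb→B8 [-]
2: W B1 → L1 miss [D]
3: R B1 → L1 hit [D]
4: W B1 → L1 hit [D]
5: R B3 → L0 miss [-]
6: W B3 → L0 hit [D]
7: R B6 → L0 miss wb→B3 [-]
8: W B3 → L0 miss [D]
9: W B1 → L1 hit [D]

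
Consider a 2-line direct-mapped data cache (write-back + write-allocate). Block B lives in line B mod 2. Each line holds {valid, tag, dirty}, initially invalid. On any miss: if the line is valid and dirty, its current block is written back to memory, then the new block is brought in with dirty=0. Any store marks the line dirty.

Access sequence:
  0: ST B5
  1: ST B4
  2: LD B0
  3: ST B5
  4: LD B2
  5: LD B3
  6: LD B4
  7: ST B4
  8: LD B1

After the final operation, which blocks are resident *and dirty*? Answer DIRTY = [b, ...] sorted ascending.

DIRTY = [4]

0: W B5 → L1 miss [D]
1: W B4 → L0 miss [D]
2: R B0 → L0 miss wb→B4 [-]
3: W B5 → L1 hit [D]
4: R B2 → L0 miss [-]
5: R B3 → L1 miss wb→B5 [-]
6: R B4 → L0 miss [-]
7: W B4 → L0 hit [D]
8: R B1 → L1 miss [-]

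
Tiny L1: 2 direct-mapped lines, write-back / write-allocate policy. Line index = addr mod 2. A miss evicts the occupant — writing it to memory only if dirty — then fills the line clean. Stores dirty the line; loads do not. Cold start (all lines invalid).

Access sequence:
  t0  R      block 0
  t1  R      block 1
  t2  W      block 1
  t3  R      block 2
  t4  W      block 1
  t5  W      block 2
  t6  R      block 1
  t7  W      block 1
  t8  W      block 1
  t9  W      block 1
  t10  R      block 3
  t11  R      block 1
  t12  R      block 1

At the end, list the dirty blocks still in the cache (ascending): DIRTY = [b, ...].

DIRTY = [2]

0: R B0 → L0 miss [-]
1: R B1 → L1 miss [-]
2: W B1 → L1 hit [D]
3: R B2 → L0 miss [-]
4: W B1 → L1 hit [D]
5: W B2 → L0 hit [D]
6: R B1 → L1 hit [D]
7: W B1 → L1 hit [D]
8: W B1 → L1 hit [D]
9: W B1 → L1 hit [D]
10: R B3 → L1 miss wb→B1 [-]
11: R B1 → L1 miss [-]
12: R B1 → L1 hit [-]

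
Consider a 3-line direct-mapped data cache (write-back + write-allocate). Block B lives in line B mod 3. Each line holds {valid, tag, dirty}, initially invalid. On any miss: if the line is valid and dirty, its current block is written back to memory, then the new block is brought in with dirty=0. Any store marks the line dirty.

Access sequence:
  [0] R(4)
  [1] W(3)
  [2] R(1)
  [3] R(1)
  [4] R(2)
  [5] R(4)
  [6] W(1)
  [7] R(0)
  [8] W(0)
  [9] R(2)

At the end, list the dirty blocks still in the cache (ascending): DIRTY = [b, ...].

0: R B4 -> L1 miss  d=-]
1: W B3 -> L0 miss  d=D]
2: R B1 -> L1 miss  d=-]
3: R B1 -> L1 hit  d=-]
4: R B2 -> L2 miss  d=-]
5: R B4 -> L1 miss  d=-]
6: W B1 -> L1 miss  d=D]
7: R B0 -> L0 miss wb->B3  d=-]
8: W B0 -> L0 hit  d=D]
9: R B2 -> L2 hit  d=-]

DIRTY = [0, 1]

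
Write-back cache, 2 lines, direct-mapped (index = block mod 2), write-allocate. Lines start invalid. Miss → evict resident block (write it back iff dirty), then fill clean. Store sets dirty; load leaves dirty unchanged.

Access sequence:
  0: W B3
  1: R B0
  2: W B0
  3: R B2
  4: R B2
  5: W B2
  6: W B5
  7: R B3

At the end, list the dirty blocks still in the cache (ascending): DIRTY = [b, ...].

0: W B3 → L1 miss [D]
1: R B0 → L0 miss [-]
2: W B0 → L0 hit [D]
3: R B2 → L0 miss wb→B0 [-]
4: R B2 → L0 hit [-]
5: W B2 → L0 hit [D]
6: W B5 → L1 miss wb→B3 [D]
7: R B3 → L1 miss wb→B5 [-]

DIRTY = [2]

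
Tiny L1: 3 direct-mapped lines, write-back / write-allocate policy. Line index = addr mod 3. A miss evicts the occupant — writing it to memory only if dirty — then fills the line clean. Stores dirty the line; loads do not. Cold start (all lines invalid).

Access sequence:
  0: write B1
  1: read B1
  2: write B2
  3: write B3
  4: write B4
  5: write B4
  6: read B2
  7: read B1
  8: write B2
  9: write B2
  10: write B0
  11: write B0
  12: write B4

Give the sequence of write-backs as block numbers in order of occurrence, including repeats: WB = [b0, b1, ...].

WB = [1, 4, 3]

0: W B1 -> L1 miss  d=D]
1: R B1 -> L1 hit  d=D]
2: W B2 -> L2 miss  d=D]
3: W B3 -> L0 miss  d=D]
4: W B4 -> L1 miss wb->B1  d=D]
5: W B4 -> L1 hit  d=D]
6: R B2 -> L2 hit  d=D]
7: R B1 -> L1 miss wb->B4  d=-]
8: W B2 -> L2 hit  d=D]
9: W B2 -> L2 hit  d=D]
10: W B0 -> L0 miss wb->B3  d=D]
11: W B0 -> L0 hit  d=D]
12: W B4 -> L1 miss  d=D]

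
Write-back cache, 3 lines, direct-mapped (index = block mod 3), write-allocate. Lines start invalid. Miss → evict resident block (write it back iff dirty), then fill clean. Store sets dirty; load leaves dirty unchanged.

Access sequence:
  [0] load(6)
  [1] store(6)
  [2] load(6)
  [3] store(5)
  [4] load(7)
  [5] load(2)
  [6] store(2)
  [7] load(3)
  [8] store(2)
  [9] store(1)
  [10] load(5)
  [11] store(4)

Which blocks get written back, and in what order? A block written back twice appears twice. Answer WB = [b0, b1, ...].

0: R B6 → L0 miss [-]
1: W B6 → L0 hit [D]
2: R B6 → L0 hit [D]
3: W B5 → L2 miss [D]
4: R B7 → L1 miss [-]
5: R B2 → L2 miss wb→B5 [-]
6: W B2 → L2 hit [D]
7: R B3 → L0 miss wb→B6 [-]
8: W B2 → L2 hit [D]
9: W B1 → L1 miss [D]
10: R B5 → L2 miss wb→B2 [-]
11: W B4 → L1 miss wb→B1 [D]

WB = [5, 6, 2, 1]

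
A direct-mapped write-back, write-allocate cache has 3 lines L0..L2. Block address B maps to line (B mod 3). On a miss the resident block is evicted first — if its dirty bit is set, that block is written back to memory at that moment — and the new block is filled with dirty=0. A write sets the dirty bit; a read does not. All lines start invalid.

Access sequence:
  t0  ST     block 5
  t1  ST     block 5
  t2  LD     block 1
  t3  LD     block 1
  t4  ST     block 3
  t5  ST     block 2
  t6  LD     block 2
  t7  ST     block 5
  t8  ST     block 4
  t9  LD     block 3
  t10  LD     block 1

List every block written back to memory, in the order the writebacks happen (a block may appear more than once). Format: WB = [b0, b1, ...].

WB = [5, 2, 4]

0: W B5 -> L2 miss  d=D]
1: W B5 -> L2 hit  d=D]
2: R B1 -> L1 miss  d=-]
3: R B1 -> L1 hit  d=-]
4: W B3 -> L0 miss  d=D]
5: W B2 -> L2 miss wb->B5  d=D]
6: R B2 -> L2 hit  d=D]
7: W B5 -> L2 miss wb->B2  d=D]
8: W B4 -> L1 miss  d=D]
9: R B3 -> L0 hit  d=D]
10: R B1 -> L1 miss wb->B4  d=-]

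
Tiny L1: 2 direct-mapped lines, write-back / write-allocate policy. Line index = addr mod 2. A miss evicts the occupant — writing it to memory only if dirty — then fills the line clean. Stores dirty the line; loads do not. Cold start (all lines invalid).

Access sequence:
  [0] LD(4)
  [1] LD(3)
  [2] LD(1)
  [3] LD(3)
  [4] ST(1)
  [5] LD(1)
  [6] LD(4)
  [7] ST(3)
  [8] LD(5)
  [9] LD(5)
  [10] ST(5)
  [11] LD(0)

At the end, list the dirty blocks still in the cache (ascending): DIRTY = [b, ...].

DIRTY = [5]

0: R B4 → L0 miss [-]
1: R B3 → L1 miss [-]
2: R B1 → L1 miss [-]
3: R B3 → L1 miss [-]
4: W B1 → L1 miss [D]
5: R B1 → L1 hit [D]
6: R B4 → L0 hit [-]
7: W B3 → L1 miss wb→B1 [D]
8: R B5 → L1 miss wb→B3 [-]
9: R B5 → L1 hit [-]
10: W B5 → L1 hit [D]
11: R B0 → L0 miss [-]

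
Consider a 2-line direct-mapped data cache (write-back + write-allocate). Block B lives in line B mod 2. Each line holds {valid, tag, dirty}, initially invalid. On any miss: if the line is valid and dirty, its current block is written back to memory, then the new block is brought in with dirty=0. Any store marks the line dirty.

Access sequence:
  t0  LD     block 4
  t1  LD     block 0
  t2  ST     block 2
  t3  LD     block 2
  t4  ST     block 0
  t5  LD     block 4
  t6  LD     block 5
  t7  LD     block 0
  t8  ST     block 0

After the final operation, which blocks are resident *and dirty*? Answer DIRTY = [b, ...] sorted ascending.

  0 | R B4 → L0 miss [-]
  1 | R B0 → L0 miss [-]
  2 | W B2 → L0 miss [D]
  3 | R B2 → L0 hit [D]
  4 | W B0 → L0 miss wb→B2 [D]
  5 | R B4 → L0 miss wb→B0 [-]
  6 | R B5 → L1 miss [-]
  7 | R B0 → L0 miss [-]
  8 | W B0 → L0 hit [D]

DIRTY = [0]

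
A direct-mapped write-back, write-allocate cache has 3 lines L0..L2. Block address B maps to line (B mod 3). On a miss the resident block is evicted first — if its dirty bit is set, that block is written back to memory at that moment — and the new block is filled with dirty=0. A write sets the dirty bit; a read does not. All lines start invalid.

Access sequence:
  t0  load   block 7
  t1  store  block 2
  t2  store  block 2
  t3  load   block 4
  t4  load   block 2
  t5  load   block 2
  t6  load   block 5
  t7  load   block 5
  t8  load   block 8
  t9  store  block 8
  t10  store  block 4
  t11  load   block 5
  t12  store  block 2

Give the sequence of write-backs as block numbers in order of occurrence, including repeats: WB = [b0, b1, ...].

WB = [2, 8]

0: R B7 -> L1 miss  d=-]
1: W B2 -> L2 miss  d=D]
2: W B2 -> L2 hit  d=D]
3: R B4 -> L1 miss  d=-]
4: R B2 -> L2 hit  d=D]
5: R B2 -> L2 hit  d=D]
6: R B5 -> L2 miss wb->B2  d=-]
7: R B5 -> L2 hit  d=-]
8: R B8 -> L2 miss  d=-]
9: W B8 -> L2 hit  d=D]
10: W B4 -> L1 hit  d=D]
11: R B5 -> L2 miss wb->B8  d=-]
12: W B2 -> L2 miss  d=D]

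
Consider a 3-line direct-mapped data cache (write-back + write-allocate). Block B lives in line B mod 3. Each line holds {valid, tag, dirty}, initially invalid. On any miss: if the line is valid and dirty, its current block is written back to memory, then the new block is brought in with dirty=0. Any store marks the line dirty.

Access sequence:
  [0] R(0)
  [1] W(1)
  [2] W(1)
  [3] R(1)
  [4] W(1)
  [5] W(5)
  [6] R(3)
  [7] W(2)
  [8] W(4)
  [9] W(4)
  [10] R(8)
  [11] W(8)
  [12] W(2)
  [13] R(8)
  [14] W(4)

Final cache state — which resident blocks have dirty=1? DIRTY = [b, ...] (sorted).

0: R B0 → L0 miss [-]
1: W B1 → L1 miss [D]
2: W B1 → L1 hit [D]
3: R B1 → L1 hit [D]
4: W B1 → L1 hit [D]
5: W B5 → L2 miss [D]
6: R B3 → L0 miss [-]
7: W B2 → L2 miss wb→B5 [D]
8: W B4 → L1 miss wb→B1 [D]
9: W B4 → L1 hit [D]
10: R B8 → L2 miss wb→B2 [-]
11: W B8 → L2 hit [D]
12: W B2 → L2 miss wb→B8 [D]
13: R B8 → L2 miss wb→B2 [-]
14: W B4 → L1 hit [D]

DIRTY = [4]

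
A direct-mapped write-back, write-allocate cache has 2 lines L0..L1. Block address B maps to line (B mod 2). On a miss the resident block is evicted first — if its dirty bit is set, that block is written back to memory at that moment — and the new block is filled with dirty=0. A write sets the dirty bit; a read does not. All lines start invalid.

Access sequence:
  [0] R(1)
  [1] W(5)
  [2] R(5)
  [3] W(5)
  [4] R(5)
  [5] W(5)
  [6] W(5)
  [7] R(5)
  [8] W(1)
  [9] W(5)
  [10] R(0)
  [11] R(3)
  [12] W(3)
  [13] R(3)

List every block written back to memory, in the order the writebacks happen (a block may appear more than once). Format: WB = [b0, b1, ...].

  0 | R B1 → L1 miss [-]
  1 | W B5 → L1 miss [D]
  2 | R B5 → L1 hit [D]
  3 | W B5 → L1 hit [D]
  4 | R B5 → L1 hit [D]
  5 | W B5 → L1 hit [D]
  6 | W B5 → L1 hit [D]
  7 | R B5 → L1 hit [D]
  8 | W B1 → L1 miss wb→B5 [D]
  9 | W B5 → L1 miss wb→B1 [D]
  10 | R B0 → L0 miss [-]
  11 | R B3 → L1 miss wb→B5 [-]
  12 | W B3 → L1 hit [D]
  13 | R B3 → L1 hit [D]

WB = [5, 1, 5]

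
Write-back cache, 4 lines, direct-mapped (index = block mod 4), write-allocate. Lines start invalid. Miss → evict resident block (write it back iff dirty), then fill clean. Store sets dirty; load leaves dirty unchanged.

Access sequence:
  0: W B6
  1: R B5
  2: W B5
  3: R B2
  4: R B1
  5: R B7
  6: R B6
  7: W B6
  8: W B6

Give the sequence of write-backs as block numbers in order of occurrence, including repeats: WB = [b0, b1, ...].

0: W B6 → L2 miss [D]
1: R B5 → L1 miss [-]
2: W B5 → L1 hit [D]
3: R B2 → L2 miss wb→B6 [-]
4: R B1 → L1 miss wb→B5 [-]
5: R B7 → L3 miss [-]
6: R B6 → L2 miss [-]
7: W B6 → L2 hit [D]
8: W B6 → L2 hit [D]

WB = [6, 5]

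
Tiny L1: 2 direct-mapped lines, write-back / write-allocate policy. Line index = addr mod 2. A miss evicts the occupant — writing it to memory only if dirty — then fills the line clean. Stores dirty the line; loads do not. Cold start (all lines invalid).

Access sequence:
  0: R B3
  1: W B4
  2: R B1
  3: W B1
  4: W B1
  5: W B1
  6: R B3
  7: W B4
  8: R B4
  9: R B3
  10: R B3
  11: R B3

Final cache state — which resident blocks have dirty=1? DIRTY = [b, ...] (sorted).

0: R B3 → L1 miss [-]
1: W B4 → L0 miss [D]
2: R B1 → L1 miss [-]
3: W B1 → L1 hit [D]
4: W B1 → L1 hit [D]
5: W B1 → L1 hit [D]
6: R B3 → L1 miss wb→B1 [-]
7: W B4 → L0 hit [D]
8: R B4 → L0 hit [D]
9: R B3 → L1 hit [-]
10: R B3 → L1 hit [-]
11: R B3 → L1 hit [-]

DIRTY = [4]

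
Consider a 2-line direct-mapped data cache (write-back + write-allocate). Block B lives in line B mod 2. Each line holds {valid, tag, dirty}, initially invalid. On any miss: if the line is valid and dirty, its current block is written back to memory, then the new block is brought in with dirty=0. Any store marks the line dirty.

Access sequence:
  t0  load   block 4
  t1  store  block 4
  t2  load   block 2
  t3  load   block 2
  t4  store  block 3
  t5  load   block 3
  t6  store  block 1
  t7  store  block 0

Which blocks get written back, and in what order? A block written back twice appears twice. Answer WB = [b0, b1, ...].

0: R B4 -> L0 miss  d=-]
1: W B4 -> L0 hit  d=D]
2: R B2 -> L0 miss wb->B4  d=-]
3: R B2 -> L0 hit  d=-]
4: W B3 -> L1 miss  d=D]
5: R B3 -> L1 hit  d=D]
6: W B1 -> L1 miss wb->B3  d=D]
7: W B0 -> L0 miss  d=D]

WB = [4, 3]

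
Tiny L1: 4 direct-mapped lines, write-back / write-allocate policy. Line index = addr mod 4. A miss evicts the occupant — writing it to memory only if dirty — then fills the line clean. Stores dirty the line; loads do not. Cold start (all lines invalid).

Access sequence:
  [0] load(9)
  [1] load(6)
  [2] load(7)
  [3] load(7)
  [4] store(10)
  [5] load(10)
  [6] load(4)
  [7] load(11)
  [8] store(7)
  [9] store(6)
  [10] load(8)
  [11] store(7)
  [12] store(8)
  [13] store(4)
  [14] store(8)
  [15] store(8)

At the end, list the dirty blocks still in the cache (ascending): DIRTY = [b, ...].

  0 | R B9 → L1 miss [-]
  1 | R B6 → L2 miss [-]
  2 | R B7 → L3 miss [-]
  3 | R B7 → L3 hit [-]
  4 | W B10 → L2 miss [D]
  5 | R B10 → L2 hit [D]
  6 | R B4 → L0 miss [-]
  7 | R B11 → L3 miss [-]
  8 | W B7 → L3 miss [D]
  9 | W B6 → L2 miss wb→B10 [D]
  10 | R B8 → L0 miss [-]
  11 | W B7 → L3 hit [D]
  12 | W B8 → L0 hit [D]
  13 | W B4 → L0 miss wb→B8 [D]
  14 | W B8 → L0 miss wb→B4 [D]
  15 | W B8 → L0 hit [D]

DIRTY = [6, 7, 8]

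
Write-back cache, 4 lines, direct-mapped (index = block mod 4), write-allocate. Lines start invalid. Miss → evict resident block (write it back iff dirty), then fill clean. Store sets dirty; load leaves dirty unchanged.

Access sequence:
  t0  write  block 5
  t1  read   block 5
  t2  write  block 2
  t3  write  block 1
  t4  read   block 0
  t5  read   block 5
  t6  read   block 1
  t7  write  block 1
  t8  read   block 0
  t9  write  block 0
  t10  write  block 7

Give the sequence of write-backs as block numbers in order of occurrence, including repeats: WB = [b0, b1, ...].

0: W B5 → L1 miss [D]
1: R B5 → L1 hit [D]
2: W B2 → L2 miss [D]
3: W B1 → L1 miss wb→B5 [D]
4: R B0 → L0 miss [-]
5: R B5 → L1 miss wb→B1 [-]
6: R B1 → L1 miss [-]
7: W B1 → L1 hit [D]
8: R B0 → L0 hit [-]
9: W B0 → L0 hit [D]
10: W B7 → L3 miss [D]

WB = [5, 1]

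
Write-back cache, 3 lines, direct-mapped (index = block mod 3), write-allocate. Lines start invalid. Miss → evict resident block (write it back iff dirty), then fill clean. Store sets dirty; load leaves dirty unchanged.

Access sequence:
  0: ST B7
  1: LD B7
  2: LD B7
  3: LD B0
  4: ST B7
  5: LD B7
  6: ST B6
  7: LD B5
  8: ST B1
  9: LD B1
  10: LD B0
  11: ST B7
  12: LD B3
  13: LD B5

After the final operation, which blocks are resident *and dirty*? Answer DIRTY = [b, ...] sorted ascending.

DIRTY = [7]

0: W B7 → L1 miss [D]
1: R B7 → L1 hit [D]
2: R B7 → L1 hit [D]
3: R B0 → L0 miss [-]
4: W B7 → L1 hit [D]
5: R B7 → L1 hit [D]
6: W B6 → L0 miss [D]
7: R B5 → L2 miss [-]
8: W B1 → L1 miss wb→B7 [D]
9: R B1 → L1 hit [D]
10: R B0 → L0 miss wb→B6 [-]
11: W B7 → L1 miss wb→B1 [D]
12: R B3 → L0 miss [-]
13: R B5 → L2 hit [-]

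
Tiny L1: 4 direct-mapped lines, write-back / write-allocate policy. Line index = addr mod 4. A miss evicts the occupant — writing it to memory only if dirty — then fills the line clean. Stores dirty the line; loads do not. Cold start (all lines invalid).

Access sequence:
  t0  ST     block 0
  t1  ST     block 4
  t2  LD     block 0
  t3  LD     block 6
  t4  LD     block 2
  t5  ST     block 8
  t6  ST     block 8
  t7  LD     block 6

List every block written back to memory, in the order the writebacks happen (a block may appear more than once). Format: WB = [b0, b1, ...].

WB = [0, 4]

  0 | W B0 → L0 miss [D]
  1 | W B4 → L0 miss wb→B0 [D]
  2 | R B0 → L0 miss wb→B4 [-]
  3 | R B6 → L2 miss [-]
  4 | R B2 → L2 miss [-]
  5 | W B8 → L0 miss [D]
  6 | W B8 → L0 hit [D]
  7 | R B6 → L2 miss [-]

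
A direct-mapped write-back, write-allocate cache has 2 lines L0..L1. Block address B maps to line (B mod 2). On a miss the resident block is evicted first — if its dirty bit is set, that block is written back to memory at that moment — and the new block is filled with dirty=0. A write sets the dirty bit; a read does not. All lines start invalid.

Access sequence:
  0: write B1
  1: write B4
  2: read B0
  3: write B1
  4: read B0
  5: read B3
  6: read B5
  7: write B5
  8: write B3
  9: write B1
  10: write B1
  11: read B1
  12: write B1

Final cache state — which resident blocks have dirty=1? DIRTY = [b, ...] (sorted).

DIRTY = [1]

0: W B1 → L1 miss [D]
1: W B4 → L0 miss [D]
2: R B0 → L0 miss wb→B4 [-]
3: W B1 → L1 hit [D]
4: R B0 → L0 hit [-]
5: R B3 → L1 miss wb→B1 [-]
6: R B5 → L1 miss [-]
7: W B5 → L1 hit [D]
8: W B3 → L1 miss wb→B5 [D]
9: W B1 → L1 miss wb→B3 [D]
10: W B1 → L1 hit [D]
11: R B1 → L1 hit [D]
12: W B1 → L1 hit [D]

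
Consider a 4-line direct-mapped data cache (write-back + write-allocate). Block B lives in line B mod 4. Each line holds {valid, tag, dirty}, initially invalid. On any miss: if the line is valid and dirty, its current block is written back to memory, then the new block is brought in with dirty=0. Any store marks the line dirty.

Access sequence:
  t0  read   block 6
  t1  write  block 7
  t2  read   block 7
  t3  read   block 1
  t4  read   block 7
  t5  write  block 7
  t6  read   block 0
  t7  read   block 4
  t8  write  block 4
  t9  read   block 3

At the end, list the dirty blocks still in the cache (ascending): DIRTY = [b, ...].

0: R B6 → L2 miss [-]
1: W B7 → L3 miss [D]
2: R B7 → L3 hit [D]
3: R B1 → L1 miss [-]
4: R B7 → L3 hit [D]
5: W B7 → L3 hit [D]
6: R B0 → L0 miss [-]
7: R B4 → L0 miss [-]
8: W B4 → L0 hit [D]
9: R B3 → L3 miss wb→B7 [-]

DIRTY = [4]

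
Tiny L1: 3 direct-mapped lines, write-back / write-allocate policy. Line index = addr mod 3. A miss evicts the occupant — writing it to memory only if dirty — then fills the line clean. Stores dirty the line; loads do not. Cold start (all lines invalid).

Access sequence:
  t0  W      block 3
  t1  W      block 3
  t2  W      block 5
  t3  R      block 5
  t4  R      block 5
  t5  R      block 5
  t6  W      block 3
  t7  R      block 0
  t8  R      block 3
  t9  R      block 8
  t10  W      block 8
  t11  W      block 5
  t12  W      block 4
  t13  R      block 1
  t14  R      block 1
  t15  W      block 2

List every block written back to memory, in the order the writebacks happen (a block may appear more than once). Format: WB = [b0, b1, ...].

0: W B3 → L0 miss [D]
1: W B3 → L0 hit [D]
2: W B5 → L2 miss [D]
3: R B5 → L2 hit [D]
4: R B5 → L2 hit [D]
5: R B5 → L2 hit [D]
6: W B3 → L0 hit [D]
7: R B0 → L0 miss wb→B3 [-]
8: R B3 → L0 miss [-]
9: R B8 → L2 miss wb→B5 [-]
10: W B8 → L2 hit [D]
11: W B5 → L2 miss wb→B8 [D]
12: W B4 → L1 miss [D]
13: R B1 → L1 miss wb→B4 [-]
14: R B1 → L1 hit [-]
15: W B2 → L2 miss wb→B5 [D]

WB = [3, 5, 8, 4, 5]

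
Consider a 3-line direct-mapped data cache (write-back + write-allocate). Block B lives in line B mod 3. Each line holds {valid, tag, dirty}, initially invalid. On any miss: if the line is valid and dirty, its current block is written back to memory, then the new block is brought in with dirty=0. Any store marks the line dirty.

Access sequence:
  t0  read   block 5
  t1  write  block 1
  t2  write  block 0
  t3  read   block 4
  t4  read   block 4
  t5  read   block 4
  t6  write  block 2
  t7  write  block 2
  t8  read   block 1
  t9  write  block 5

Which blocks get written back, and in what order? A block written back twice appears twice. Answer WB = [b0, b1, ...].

0: R B5 → L2 miss [-]
1: W B1 → L1 miss [D]
2: W B0 → L0 miss [D]
3: R B4 → L1 miss wb→B1 [-]
4: R B4 → L1 hit [-]
5: R B4 → L1 hit [-]
6: W B2 → L2 miss [D]
7: W B2 → L2 hit [D]
8: R B1 → L1 miss [-]
9: W B5 → L2 miss wb→B2 [D]

WB = [1, 2]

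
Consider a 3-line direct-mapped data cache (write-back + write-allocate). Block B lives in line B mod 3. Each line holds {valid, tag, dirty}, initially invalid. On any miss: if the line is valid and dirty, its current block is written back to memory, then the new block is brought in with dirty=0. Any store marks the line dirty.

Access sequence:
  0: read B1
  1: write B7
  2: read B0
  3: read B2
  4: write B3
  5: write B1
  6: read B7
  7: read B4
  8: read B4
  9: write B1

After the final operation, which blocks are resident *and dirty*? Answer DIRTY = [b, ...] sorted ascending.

DIRTY = [1, 3]

0: R B1 -> L1 miss  d=-]
1: W B7 -> L1 miss  d=D]
2: R B0 -> L0 miss  d=-]
3: R B2 -> L2 miss  d=-]
4: W B3 -> L0 miss  d=D]
5: W B1 -> L1 miss wb->B7  d=D]
6: R B7 -> L1 miss wb->B1  d=-]
7: R B4 -> L1 miss  d=-]
8: R B4 -> L1 hit  d=-]
9: W B1 -> L1 miss  d=D]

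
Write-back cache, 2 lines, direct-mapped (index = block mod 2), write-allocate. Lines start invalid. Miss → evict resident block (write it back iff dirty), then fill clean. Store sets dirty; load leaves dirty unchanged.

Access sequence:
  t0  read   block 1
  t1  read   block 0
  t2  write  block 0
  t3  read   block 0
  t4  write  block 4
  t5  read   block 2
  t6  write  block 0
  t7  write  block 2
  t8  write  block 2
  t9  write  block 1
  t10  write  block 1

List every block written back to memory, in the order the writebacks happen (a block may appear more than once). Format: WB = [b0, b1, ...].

0: R B1 → L1 miss [-]
1: R B0 → L0 miss [-]
2: W B0 → L0 hit [D]
3: R B0 → L0 hit [D]
4: W B4 → L0 miss wb→B0 [D]
5: R B2 → L0 miss wb→B4 [-]
6: W B0 → L0 miss [D]
7: W B2 → L0 miss wb→B0 [D]
8: W B2 → L0 hit [D]
9: W B1 → L1 hit [D]
10: W B1 → L1 hit [D]

WB = [0, 4, 0]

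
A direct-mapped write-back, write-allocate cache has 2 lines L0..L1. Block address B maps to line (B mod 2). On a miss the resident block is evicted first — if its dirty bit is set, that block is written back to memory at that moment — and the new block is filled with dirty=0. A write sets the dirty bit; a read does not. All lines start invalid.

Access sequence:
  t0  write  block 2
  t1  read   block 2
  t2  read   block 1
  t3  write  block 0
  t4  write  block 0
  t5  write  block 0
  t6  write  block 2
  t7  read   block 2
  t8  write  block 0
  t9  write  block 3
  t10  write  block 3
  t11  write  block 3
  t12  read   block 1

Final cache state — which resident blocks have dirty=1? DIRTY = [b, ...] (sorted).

0: W B2 -> L0 miss  d=D]
1: R B2 -> L0 hit  d=D]
2: R B1 -> L1 miss  d=-]
3: W B0 -> L0 miss wb->B2  d=D]
4: W B0 -> L0 hit  d=D]
5: W B0 -> L0 hit  d=D]
6: W B2 -> L0 miss wb->B0  d=D]
7: R B2 -> L0 hit  d=D]
8: W B0 -> L0 miss wb->B2  d=D]
9: W B3 -> L1 miss  d=D]
10: W B3 -> L1 hit  d=D]
11: W B3 -> L1 hit  d=D]
12: R B1 -> L1 miss wb->B3  d=-]

DIRTY = [0]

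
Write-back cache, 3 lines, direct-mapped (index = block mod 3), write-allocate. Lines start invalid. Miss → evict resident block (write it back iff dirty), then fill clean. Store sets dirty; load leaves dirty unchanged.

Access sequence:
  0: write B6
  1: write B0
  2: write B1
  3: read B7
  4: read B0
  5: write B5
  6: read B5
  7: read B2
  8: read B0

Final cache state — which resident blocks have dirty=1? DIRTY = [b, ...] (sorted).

0: W B6 -> L0 miss  d=D]
1: W B0 -> L0 miss wb->B6  d=D]
2: W B1 -> L1 miss  d=D]
3: R B7 -> L1 miss wb->B1  d=-]
4: R B0 -> L0 hit  d=D]
5: W B5 -> L2 miss  d=D]
6: R B5 -> L2 hit  d=D]
7: R B2 -> L2 miss wb->B5  d=-]
8: R B0 -> L0 hit  d=D]

DIRTY = [0]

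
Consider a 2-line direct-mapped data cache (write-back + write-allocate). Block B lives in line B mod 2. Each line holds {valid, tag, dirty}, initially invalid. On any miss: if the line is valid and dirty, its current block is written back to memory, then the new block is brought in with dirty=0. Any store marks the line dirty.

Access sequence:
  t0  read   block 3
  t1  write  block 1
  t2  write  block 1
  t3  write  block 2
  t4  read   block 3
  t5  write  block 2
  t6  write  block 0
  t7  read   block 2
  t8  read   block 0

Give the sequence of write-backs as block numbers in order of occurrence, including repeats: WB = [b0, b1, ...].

0: R B3 → L1 miss [-]
1: W B1 → L1 miss [D]
2: W B1 → L1 hit [D]
3: W B2 → L0 miss [D]
4: R B3 → L1 miss wb→B1 [-]
5: W B2 → L0 hit [D]
6: W B0 → L0 miss wb→B2 [D]
7: R B2 → L0 miss wb→B0 [-]
8: R B0 → L0 miss [-]

WB = [1, 2, 0]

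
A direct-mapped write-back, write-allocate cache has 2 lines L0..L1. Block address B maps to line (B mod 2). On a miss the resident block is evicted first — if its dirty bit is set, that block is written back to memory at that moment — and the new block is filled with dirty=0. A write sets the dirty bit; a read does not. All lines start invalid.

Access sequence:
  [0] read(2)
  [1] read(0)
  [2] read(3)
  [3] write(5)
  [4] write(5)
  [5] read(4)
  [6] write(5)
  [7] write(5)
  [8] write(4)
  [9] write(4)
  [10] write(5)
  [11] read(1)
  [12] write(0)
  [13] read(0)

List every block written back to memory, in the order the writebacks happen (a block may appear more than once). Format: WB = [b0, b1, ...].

0: R B2 → L0 miss [-]
1: R B0 → L0 miss [-]
2: R B3 → L1 miss [-]
3: W B5 → L1 miss [D]
4: W B5 → L1 hit [D]
5: R B4 → L0 miss [-]
6: W B5 → L1 hit [D]
7: W B5 → L1 hit [D]
8: W B4 → L0 hit [D]
9: W B4 → L0 hit [D]
10: W B5 → L1 hit [D]
11: R B1 → L1 miss wb→B5 [-]
12: W B0 → L0 miss wb→B4 [D]
13: R B0 → L0 hit [D]

WB = [5, 4]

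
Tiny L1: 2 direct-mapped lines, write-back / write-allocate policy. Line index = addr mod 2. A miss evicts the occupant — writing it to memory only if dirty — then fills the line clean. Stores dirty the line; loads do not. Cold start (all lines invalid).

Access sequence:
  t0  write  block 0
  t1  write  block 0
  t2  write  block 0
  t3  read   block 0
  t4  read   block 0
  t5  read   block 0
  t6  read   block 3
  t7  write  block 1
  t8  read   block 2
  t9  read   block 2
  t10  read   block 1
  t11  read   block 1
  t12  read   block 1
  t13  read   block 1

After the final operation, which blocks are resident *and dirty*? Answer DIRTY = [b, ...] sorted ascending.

0: W B0 → L0 miss [D]
1: W B0 → L0 hit [D]
2: W B0 → L0 hit [D]
3: R B0 → L0 hit [D]
4: R B0 → L0 hit [D]
5: R B0 → L0 hit [D]
6: R B3 → L1 miss [-]
7: W B1 → L1 miss [D]
8: R B2 → L0 miss wb→B0 [-]
9: R B2 → L0 hit [-]
10: R B1 → L1 hit [D]
11: R B1 → L1 hit [D]
12: R B1 → L1 hit [D]
13: R B1 → L1 hit [D]

DIRTY = [1]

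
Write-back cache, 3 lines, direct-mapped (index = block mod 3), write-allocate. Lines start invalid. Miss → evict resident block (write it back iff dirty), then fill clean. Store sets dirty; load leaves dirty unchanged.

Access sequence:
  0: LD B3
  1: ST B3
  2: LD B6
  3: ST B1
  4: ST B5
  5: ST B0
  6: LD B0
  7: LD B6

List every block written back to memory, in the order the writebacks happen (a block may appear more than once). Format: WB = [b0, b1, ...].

0: R B3 → L0 miss [-]
1: W B3 → L0 hit [D]
2: R B6 → L0 miss wb→B3 [-]
3: W B1 → L1 miss [D]
4: W B5 → L2 miss [D]
5: W B0 → L0 miss [D]
6: R B0 → L0 hit [D]
7: R B6 → L0 miss wb→B0 [-]

WB = [3, 0]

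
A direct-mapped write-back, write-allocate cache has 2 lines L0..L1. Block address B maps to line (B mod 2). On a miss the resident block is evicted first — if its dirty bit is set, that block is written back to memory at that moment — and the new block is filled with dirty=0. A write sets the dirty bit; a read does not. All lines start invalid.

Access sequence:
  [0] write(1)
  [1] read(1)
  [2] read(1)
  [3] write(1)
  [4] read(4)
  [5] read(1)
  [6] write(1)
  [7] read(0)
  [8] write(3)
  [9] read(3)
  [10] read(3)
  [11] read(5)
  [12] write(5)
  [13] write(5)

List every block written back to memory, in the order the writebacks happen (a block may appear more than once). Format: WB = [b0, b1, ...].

0: W B1 → L1 miss [D]
1: R B1 → L1 hit [D]
2: R B1 → L1 hit [D]
3: W B1 → L1 hit [D]
4: R B4 → L0 miss [-]
5: R B1 → L1 hit [D]
6: W B1 → L1 hit [D]
7: R B0 → L0 miss [-]
8: W B3 → L1 miss wb→B1 [D]
9: R B3 → L1 hit [D]
10: R B3 → L1 hit [D]
11: R B5 → L1 miss wb→B3 [-]
12: W B5 → L1 hit [D]
13: W B5 → L1 hit [D]

WB = [1, 3]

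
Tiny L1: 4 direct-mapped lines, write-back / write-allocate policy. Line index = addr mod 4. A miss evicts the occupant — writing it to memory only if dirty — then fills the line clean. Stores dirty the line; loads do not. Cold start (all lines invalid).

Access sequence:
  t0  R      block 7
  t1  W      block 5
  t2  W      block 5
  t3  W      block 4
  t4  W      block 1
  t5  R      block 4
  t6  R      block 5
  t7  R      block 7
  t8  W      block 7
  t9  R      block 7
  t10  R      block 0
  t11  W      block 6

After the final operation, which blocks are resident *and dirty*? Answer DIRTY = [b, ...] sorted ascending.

  0 | R B7 → L3 miss [-]
  1 | W B5 → L1 miss [D]
  2 | W B5 → L1 hit [D]
  3 | W B4 → L0 miss [D]
  4 | W B1 → L1 miss wb→B5 [D]
  5 | R B4 → L0 hit [D]
  6 | R B5 → L1 miss wb→B1 [-]
  7 | R B7 → L3 hit [-]
  8 | W B7 → L3 hit [D]
  9 | R B7 → L3 hit [D]
  10 | R B0 → L0 miss wb→B4 [-]
  11 | W B6 → L2 miss [D]

DIRTY = [6, 7]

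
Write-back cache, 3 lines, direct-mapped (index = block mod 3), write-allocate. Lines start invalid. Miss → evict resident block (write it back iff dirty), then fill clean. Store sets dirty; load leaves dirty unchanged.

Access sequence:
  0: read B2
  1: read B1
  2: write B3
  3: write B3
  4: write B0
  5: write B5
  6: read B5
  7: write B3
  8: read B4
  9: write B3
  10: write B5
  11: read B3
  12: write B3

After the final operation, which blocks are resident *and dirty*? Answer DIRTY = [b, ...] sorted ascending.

DIRTY = [3, 5]

  0 | R B2 → L2 miss [-]
  1 | R B1 → L1 miss [-]
  2 | W B3 → L0 miss [D]
  3 | W B3 → L0 hit [D]
  4 | W B0 → L0 miss wb→B3 [D]
  5 | W B5 → L2 miss [D]
  6 | R B5 → L2 hit [D]
  7 | W B3 → L0 miss wb→B0 [D]
  8 | R B4 → L1 miss [-]
  9 | W B3 → L0 hit [D]
  10 | W B5 → L2 hit [D]
  11 | R B3 → L0 hit [D]
  12 | W B3 → L0 hit [D]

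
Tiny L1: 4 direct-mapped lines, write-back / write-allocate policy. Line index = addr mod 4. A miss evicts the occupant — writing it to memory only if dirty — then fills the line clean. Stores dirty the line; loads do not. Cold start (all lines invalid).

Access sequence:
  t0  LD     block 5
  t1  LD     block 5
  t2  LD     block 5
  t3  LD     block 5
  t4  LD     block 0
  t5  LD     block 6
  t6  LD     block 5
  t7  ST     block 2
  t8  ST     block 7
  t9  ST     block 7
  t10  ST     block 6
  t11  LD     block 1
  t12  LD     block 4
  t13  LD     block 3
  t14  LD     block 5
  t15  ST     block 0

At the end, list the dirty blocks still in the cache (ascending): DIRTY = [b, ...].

DIRTY = [0, 6]

0: R B5 → L1 miss [-]
1: R B5 → L1 hit [-]
2: R B5 → L1 hit [-]
3: R B5 → L1 hit [-]
4: R B0 → L0 miss [-]
5: R B6 → L2 miss [-]
6: R B5 → L1 hit [-]
7: W B2 → L2 miss [D]
8: W B7 → L3 miss [D]
9: W B7 → L3 hit [D]
10: W B6 → L2 miss wb→B2 [D]
11: R B1 → L1 miss [-]
12: R B4 → L0 miss [-]
13: R B3 → L3 miss wb→B7 [-]
14: R B5 → L1 miss [-]
15: W B0 → L0 miss [D]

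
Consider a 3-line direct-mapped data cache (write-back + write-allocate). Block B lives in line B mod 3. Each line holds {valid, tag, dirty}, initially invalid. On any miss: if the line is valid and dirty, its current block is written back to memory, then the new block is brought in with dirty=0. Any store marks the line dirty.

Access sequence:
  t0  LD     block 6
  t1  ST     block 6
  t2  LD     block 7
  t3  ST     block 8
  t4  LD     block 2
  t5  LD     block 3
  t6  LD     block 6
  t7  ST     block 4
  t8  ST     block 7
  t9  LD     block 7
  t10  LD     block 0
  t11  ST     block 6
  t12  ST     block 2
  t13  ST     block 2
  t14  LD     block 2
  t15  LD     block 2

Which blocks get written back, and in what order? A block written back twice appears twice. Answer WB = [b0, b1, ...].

  0 | R B6 → L0 miss [-]
  1 | W B6 → L0 hit [D]
  2 | R B7 → L1 miss [-]
  3 | W B8 → L2 miss [D]
  4 | R B2 → L2 miss wb→B8 [-]
  5 | R B3 → L0 miss wb→B6 [-]
  6 | R B6 → L0 miss [-]
  7 | W B4 → L1 miss [D]
  8 | W B7 → L1 miss wb→B4 [D]
  9 | R B7 → L1 hit [D]
  10 | R B0 → L0 miss [-]
  11 | W B6 → L0 miss [D]
  12 | W B2 → L2 hit [D]
  13 | W B2 → L2 hit [D]
  14 | R B2 → L2 hit [D]
  15 | R B2 → L2 hit [D]

WB = [8, 6, 4]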